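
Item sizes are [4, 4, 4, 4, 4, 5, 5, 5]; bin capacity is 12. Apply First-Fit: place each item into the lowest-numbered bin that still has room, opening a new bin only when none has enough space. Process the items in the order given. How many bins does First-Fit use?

4

Put 4 in bin 1; 8 remain.
Put 4 in bin 1; 4 remain.
Put 4 in bin 1; 0 remain.
Put 4 in bin 2; 8 remain.
Put 4 in bin 2; 4 remain.
Put 5 in bin 3; 7 remain.
Put 5 in bin 3; 2 remain.
Put 5 in bin 4; 7 remain.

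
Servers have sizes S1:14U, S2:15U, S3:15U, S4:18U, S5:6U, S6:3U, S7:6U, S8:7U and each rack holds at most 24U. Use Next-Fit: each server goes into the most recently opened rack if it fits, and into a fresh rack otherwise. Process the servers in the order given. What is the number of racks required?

S1 (14U) → rack 1 (remaining 10U)
S2 (15U) → rack 2 (remaining 9U)
S3 (15U) → rack 3 (remaining 9U)
S4 (18U) → rack 4 (remaining 6U)
S5 (6U) → rack 4 (remaining 0U)
S6 (3U) → rack 5 (remaining 21U)
S7 (6U) → rack 5 (remaining 15U)
S8 (7U) → rack 5 (remaining 8U)

5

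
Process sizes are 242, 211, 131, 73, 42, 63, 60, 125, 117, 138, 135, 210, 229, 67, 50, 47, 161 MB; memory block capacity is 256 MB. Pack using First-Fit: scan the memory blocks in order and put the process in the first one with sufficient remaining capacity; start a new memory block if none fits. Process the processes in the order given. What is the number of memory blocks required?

242 MB → memory block 1 (remaining 14 MB)
211 MB → memory block 2 (remaining 45 MB)
131 MB → memory block 3 (remaining 125 MB)
73 MB → memory block 3 (remaining 52 MB)
42 MB → memory block 2 (remaining 3 MB)
63 MB → memory block 4 (remaining 193 MB)
60 MB → memory block 4 (remaining 133 MB)
125 MB → memory block 4 (remaining 8 MB)
117 MB → memory block 5 (remaining 139 MB)
138 MB → memory block 5 (remaining 1 MB)
135 MB → memory block 6 (remaining 121 MB)
210 MB → memory block 7 (remaining 46 MB)
229 MB → memory block 8 (remaining 27 MB)
67 MB → memory block 6 (remaining 54 MB)
50 MB → memory block 3 (remaining 2 MB)
47 MB → memory block 6 (remaining 7 MB)
161 MB → memory block 9 (remaining 95 MB)
Final memory blocks: [242] [211,42] [131,73,50] [63,60,125] [117,138] [135,67,47] [210] [229] [161].

9 memory blocks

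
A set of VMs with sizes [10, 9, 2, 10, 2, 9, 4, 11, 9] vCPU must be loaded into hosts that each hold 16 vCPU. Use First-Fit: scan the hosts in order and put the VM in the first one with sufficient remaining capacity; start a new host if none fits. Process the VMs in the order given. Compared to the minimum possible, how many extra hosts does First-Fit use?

First-Fit: [10,2,2] [9,4] [10] [9] [11] [9] → 6 hosts.
6 VMs exceed 8 vCPU (half the capacity), and no two of those can share a host, so at least 6 hosts are needed.
So 6 is already optimal.

0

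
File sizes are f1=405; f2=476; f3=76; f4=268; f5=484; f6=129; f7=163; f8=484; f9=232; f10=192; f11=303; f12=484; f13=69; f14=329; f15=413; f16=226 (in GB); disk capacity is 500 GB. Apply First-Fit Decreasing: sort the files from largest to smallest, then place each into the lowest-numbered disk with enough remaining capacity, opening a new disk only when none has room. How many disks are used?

Sorted descending: 484, 484, 484, 476, 413, 405, 329, 303, 268, 232, 226, 192, 163, 129, 76, 69.
484 GB → disk 1 (remaining 16 GB)
484 GB → disk 2 (remaining 16 GB)
484 GB → disk 3 (remaining 16 GB)
476 GB → disk 4 (remaining 24 GB)
413 GB → disk 5 (remaining 87 GB)
405 GB → disk 6 (remaining 95 GB)
329 GB → disk 7 (remaining 171 GB)
303 GB → disk 8 (remaining 197 GB)
268 GB → disk 9 (remaining 232 GB)
232 GB → disk 9 (remaining 0 GB)
226 GB → disk 10 (remaining 274 GB)
192 GB → disk 8 (remaining 5 GB)
163 GB → disk 7 (remaining 8 GB)
129 GB → disk 10 (remaining 145 GB)
76 GB → disk 5 (remaining 11 GB)
69 GB → disk 6 (remaining 26 GB)

10 disks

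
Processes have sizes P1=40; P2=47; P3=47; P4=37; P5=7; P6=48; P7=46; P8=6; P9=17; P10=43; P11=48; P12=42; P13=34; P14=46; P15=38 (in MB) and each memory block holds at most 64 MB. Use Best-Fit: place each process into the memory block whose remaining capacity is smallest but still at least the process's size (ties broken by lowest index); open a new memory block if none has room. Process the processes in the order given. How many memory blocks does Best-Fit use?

12

P1 (40 MB) → memory block 1 (remaining 24 MB)
P2 (47 MB) → memory block 2 (remaining 17 MB)
P3 (47 MB) → memory block 3 (remaining 17 MB)
P4 (37 MB) → memory block 4 (remaining 27 MB)
P5 (7 MB) → memory block 2 (remaining 10 MB)
P6 (48 MB) → memory block 5 (remaining 16 MB)
P7 (46 MB) → memory block 6 (remaining 18 MB)
P8 (6 MB) → memory block 2 (remaining 4 MB)
P9 (17 MB) → memory block 3 (remaining 0 MB)
P10 (43 MB) → memory block 7 (remaining 21 MB)
P11 (48 MB) → memory block 8 (remaining 16 MB)
P12 (42 MB) → memory block 9 (remaining 22 MB)
P13 (34 MB) → memory block 10 (remaining 30 MB)
P14 (46 MB) → memory block 11 (remaining 18 MB)
P15 (38 MB) → memory block 12 (remaining 26 MB)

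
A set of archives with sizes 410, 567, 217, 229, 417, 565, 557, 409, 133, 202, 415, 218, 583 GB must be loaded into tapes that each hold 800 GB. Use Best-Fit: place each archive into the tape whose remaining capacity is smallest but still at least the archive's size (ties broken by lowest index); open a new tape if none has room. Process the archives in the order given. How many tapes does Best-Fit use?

8

410 GB → tape 1 (remaining 390 GB)
567 GB → tape 2 (remaining 233 GB)
217 GB → tape 2 (remaining 16 GB)
229 GB → tape 1 (remaining 161 GB)
417 GB → tape 3 (remaining 383 GB)
565 GB → tape 4 (remaining 235 GB)
557 GB → tape 5 (remaining 243 GB)
409 GB → tape 6 (remaining 391 GB)
133 GB → tape 1 (remaining 28 GB)
202 GB → tape 4 (remaining 33 GB)
415 GB → tape 7 (remaining 385 GB)
218 GB → tape 5 (remaining 25 GB)
583 GB → tape 8 (remaining 217 GB)
Final tapes: [410,229,133] [567,217] [417] [565,202] [557,218] [409] [415] [583].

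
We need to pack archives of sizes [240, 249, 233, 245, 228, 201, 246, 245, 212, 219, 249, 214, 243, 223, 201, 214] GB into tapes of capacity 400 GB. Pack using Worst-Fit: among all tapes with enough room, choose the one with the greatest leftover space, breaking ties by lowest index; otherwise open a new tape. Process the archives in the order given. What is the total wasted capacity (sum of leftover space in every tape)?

Put 240 GB in tape 1; 160 GB remain.
Put 249 GB in tape 2; 151 GB remain.
Put 233 GB in tape 3; 167 GB remain.
Put 245 GB in tape 4; 155 GB remain.
Put 228 GB in tape 5; 172 GB remain.
Put 201 GB in tape 6; 199 GB remain.
Put 246 GB in tape 7; 154 GB remain.
Put 245 GB in tape 8; 155 GB remain.
Put 212 GB in tape 9; 188 GB remain.
Put 219 GB in tape 10; 181 GB remain.
Put 249 GB in tape 11; 151 GB remain.
Put 214 GB in tape 12; 186 GB remain.
Put 243 GB in tape 13; 157 GB remain.
Put 223 GB in tape 14; 177 GB remain.
Put 201 GB in tape 15; 199 GB remain.
Put 214 GB in tape 16; 186 GB remain.
16 tapes × 400 GB = 6400 GB; used 3662 GB; unused 2738 GB.

2738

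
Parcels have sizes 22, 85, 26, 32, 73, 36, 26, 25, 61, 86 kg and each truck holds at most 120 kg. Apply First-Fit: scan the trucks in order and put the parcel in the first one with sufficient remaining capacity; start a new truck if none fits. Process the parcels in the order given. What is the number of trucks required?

22 kg → truck 1 (remaining 98 kg)
85 kg → truck 1 (remaining 13 kg)
26 kg → truck 2 (remaining 94 kg)
32 kg → truck 2 (remaining 62 kg)
73 kg → truck 3 (remaining 47 kg)
36 kg → truck 2 (remaining 26 kg)
26 kg → truck 2 (remaining 0 kg)
25 kg → truck 3 (remaining 22 kg)
61 kg → truck 4 (remaining 59 kg)
86 kg → truck 5 (remaining 34 kg)

5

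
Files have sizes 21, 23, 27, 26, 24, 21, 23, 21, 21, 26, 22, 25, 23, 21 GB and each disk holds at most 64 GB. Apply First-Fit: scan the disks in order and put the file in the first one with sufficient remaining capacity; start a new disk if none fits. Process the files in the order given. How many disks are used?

7

disk 1: place 21 GB, 43 GB left
disk 1: place 23 GB, 20 GB left
disk 2: place 27 GB, 37 GB left
disk 2: place 26 GB, 11 GB left
disk 3: place 24 GB, 40 GB left
disk 3: place 21 GB, 19 GB left
disk 4: place 23 GB, 41 GB left
disk 4: place 21 GB, 20 GB left
disk 5: place 21 GB, 43 GB left
disk 5: place 26 GB, 17 GB left
disk 6: place 22 GB, 42 GB left
disk 6: place 25 GB, 17 GB left
disk 7: place 23 GB, 41 GB left
disk 7: place 21 GB, 20 GB left
Final disks: [21,23] [27,26] [24,21] [23,21] [21,26] [22,25] [23,21].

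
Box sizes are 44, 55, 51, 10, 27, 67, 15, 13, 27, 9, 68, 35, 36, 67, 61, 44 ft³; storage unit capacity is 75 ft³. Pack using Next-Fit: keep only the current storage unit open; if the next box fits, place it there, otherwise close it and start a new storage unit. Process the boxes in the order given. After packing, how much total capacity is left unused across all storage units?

Put 44 ft³ in storage unit 1; 31 ft³ remain.
Put 55 ft³ in storage unit 2; 20 ft³ remain.
Put 51 ft³ in storage unit 3; 24 ft³ remain.
Put 10 ft³ in storage unit 3; 14 ft³ remain.
Put 27 ft³ in storage unit 4; 48 ft³ remain.
Put 67 ft³ in storage unit 5; 8 ft³ remain.
Put 15 ft³ in storage unit 6; 60 ft³ remain.
Put 13 ft³ in storage unit 6; 47 ft³ remain.
Put 27 ft³ in storage unit 6; 20 ft³ remain.
Put 9 ft³ in storage unit 6; 11 ft³ remain.
Put 68 ft³ in storage unit 7; 7 ft³ remain.
Put 35 ft³ in storage unit 8; 40 ft³ remain.
Put 36 ft³ in storage unit 8; 4 ft³ remain.
Put 67 ft³ in storage unit 9; 8 ft³ remain.
Put 61 ft³ in storage unit 10; 14 ft³ remain.
Put 44 ft³ in storage unit 11; 31 ft³ remain.
11 storage units × 75 ft³ = 825 ft³; used 629 ft³; unused 196 ft³.

196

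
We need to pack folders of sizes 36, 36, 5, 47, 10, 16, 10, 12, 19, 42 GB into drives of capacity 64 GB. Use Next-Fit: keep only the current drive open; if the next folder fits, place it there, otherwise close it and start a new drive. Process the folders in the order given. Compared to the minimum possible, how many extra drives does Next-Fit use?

1

Next-Fit: [36] [36,5] [47,10] [16,10,12,19] [42] → 5 drives.
Total size 233 GB; any packing needs at least ⌈233/64⌉ = 4 drives.
An optimal packing achieves that bound: [47,16] [42,19] [36,12,10,5] [36,10] → 4 drives.
Excess: 5 − 4 = 1.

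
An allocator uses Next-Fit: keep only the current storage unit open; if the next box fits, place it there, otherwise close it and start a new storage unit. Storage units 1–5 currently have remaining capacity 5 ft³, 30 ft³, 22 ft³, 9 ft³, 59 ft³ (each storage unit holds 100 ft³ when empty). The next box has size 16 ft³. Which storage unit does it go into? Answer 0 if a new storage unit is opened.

Next-Fit only looks at storage unit 5, which has 59 ft³ free.
16 ft³ fits there.

5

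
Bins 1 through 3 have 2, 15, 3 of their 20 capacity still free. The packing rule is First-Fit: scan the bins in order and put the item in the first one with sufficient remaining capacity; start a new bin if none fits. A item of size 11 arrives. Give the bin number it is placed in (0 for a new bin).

Bins with room: bin 2 (15).
The first with room is bin 2.

2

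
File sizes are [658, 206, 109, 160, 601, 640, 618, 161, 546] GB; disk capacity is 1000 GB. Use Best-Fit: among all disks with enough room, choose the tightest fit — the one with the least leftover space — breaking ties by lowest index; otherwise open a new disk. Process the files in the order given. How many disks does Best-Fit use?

658 GB → disk 1 (remaining 342 GB)
206 GB → disk 1 (remaining 136 GB)
109 GB → disk 1 (remaining 27 GB)
160 GB → disk 2 (remaining 840 GB)
601 GB → disk 2 (remaining 239 GB)
640 GB → disk 3 (remaining 360 GB)
618 GB → disk 4 (remaining 382 GB)
161 GB → disk 2 (remaining 78 GB)
546 GB → disk 5 (remaining 454 GB)

5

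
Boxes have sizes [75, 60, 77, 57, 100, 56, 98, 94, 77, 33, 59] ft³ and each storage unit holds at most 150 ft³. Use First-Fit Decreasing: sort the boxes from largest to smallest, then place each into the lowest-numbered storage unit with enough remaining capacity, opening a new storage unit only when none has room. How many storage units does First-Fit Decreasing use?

6 storage units

Sorted descending: 100, 98, 94, 77, 77, 75, 60, 59, 57, 56, 33.
Put 100 ft³ in storage unit 1; 50 ft³ remain.
Put 98 ft³ in storage unit 2; 52 ft³ remain.
Put 94 ft³ in storage unit 3; 56 ft³ remain.
Put 77 ft³ in storage unit 4; 73 ft³ remain.
Put 77 ft³ in storage unit 5; 73 ft³ remain.
Put 75 ft³ in storage unit 6; 75 ft³ remain.
Put 60 ft³ in storage unit 4; 13 ft³ remain.
Put 59 ft³ in storage unit 5; 14 ft³ remain.
Put 57 ft³ in storage unit 6; 18 ft³ remain.
Put 56 ft³ in storage unit 3; 0 ft³ remain.
Put 33 ft³ in storage unit 1; 17 ft³ remain.
Final storage units: [100,33] [98] [94,56] [77,60] [77,59] [75,57].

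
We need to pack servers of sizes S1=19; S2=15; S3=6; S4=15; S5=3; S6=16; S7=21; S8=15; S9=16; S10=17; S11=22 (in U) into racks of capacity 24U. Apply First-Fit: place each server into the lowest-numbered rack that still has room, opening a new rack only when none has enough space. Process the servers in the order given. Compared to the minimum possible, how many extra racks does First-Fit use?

First-Fit: [19,3] [15,6] [15] [16] [21] [15] [16] [17] [22] → 9 racks.
9 servers exceed 12U (half the capacity), and no two of those can share a rack, so at least 9 racks are needed.
So 9 is already optimal.

0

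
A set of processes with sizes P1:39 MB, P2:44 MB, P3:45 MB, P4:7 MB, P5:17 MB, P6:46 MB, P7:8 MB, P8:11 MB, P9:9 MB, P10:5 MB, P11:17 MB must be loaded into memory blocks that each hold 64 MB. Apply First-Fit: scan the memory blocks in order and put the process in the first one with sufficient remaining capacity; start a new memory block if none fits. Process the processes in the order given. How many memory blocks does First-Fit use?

4

P1 (39 MB) → memory block 1 (remaining 25 MB)
P2 (44 MB) → memory block 2 (remaining 20 MB)
P3 (45 MB) → memory block 3 (remaining 19 MB)
P4 (7 MB) → memory block 1 (remaining 18 MB)
P5 (17 MB) → memory block 1 (remaining 1 MB)
P6 (46 MB) → memory block 4 (remaining 18 MB)
P7 (8 MB) → memory block 2 (remaining 12 MB)
P8 (11 MB) → memory block 2 (remaining 1 MB)
P9 (9 MB) → memory block 3 (remaining 10 MB)
P10 (5 MB) → memory block 3 (remaining 5 MB)
P11 (17 MB) → memory block 4 (remaining 1 MB)
Final memory blocks: [39,7,17] [44,8,11] [45,9,5] [46,17].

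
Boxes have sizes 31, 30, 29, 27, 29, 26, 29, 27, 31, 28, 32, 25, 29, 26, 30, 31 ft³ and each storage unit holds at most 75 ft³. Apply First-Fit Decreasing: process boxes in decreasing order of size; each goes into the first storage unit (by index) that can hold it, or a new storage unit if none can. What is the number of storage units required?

Sorted descending: 32, 31, 31, 31, 30, 30, 29, 29, 29, 29, 28, 27, 27, 26, 26, 25.
storage unit 1: place 32 ft³, 43 ft³ left
storage unit 1: place 31 ft³, 12 ft³ left
storage unit 2: place 31 ft³, 44 ft³ left
storage unit 2: place 31 ft³, 13 ft³ left
storage unit 3: place 30 ft³, 45 ft³ left
storage unit 3: place 30 ft³, 15 ft³ left
storage unit 4: place 29 ft³, 46 ft³ left
storage unit 4: place 29 ft³, 17 ft³ left
storage unit 5: place 29 ft³, 46 ft³ left
storage unit 5: place 29 ft³, 17 ft³ left
storage unit 6: place 28 ft³, 47 ft³ left
storage unit 6: place 27 ft³, 20 ft³ left
storage unit 7: place 27 ft³, 48 ft³ left
storage unit 7: place 26 ft³, 22 ft³ left
storage unit 8: place 26 ft³, 49 ft³ left
storage unit 8: place 25 ft³, 24 ft³ left

8 storage units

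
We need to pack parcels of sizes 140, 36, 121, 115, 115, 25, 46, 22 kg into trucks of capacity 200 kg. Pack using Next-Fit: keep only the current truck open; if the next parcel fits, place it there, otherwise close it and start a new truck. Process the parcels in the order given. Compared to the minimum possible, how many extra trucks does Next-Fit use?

1

Next-Fit: [140,36] [121] [115] [115,25,46] [22] → 5 trucks.
Total size 620 kg; any packing needs at least ⌈620/200⌉ = 4 trucks.
An optimal packing achieves that bound: [140,46] [121,36,25] [115,22] [115] → 4 trucks.
Excess: 5 − 4 = 1.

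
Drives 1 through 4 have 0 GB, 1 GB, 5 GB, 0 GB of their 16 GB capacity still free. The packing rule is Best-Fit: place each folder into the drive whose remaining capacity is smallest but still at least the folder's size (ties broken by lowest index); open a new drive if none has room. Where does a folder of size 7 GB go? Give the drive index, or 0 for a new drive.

0

No drive has ≥ 7 GB free, so a new drive is opened.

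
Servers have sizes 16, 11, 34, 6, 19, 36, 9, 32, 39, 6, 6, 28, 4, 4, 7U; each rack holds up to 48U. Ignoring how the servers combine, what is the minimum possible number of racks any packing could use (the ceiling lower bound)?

Total size = 16 + 11 + 34 + 6 + 19 + 36 + 9 + 32 + 39 + 6 + 6 + 28 + 4 + 4 + 7 = 257U.
⌈257 / 48⌉ = 6.

6 racks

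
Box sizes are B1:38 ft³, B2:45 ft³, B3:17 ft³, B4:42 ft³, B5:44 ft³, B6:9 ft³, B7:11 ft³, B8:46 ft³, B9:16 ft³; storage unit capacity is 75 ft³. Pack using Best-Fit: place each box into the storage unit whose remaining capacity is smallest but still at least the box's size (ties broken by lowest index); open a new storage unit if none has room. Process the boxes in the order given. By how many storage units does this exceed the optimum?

0

Best-Fit: [38] [45,17,9] [42] [44,11,16] [46] → 5 storage units.
5 boxes exceed 37.5 ft³ (half the capacity), and no two of those can share a storage unit, so at least 5 storage units are needed.
So 5 is already optimal.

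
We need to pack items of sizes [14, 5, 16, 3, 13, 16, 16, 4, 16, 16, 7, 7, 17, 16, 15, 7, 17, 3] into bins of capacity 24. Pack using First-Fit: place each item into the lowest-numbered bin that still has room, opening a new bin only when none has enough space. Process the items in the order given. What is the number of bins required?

bin 1: place 14, 10 left
bin 1: place 5, 5 left
bin 2: place 16, 8 left
bin 1: place 3, 2 left
bin 3: place 13, 11 left
bin 4: place 16, 8 left
bin 5: place 16, 8 left
bin 2: place 4, 4 left
bin 6: place 16, 8 left
bin 7: place 16, 8 left
bin 3: place 7, 4 left
bin 4: place 7, 1 left
bin 8: place 17, 7 left
bin 9: place 16, 8 left
bin 10: place 15, 9 left
bin 5: place 7, 1 left
bin 11: place 17, 7 left
bin 2: place 3, 1 left

11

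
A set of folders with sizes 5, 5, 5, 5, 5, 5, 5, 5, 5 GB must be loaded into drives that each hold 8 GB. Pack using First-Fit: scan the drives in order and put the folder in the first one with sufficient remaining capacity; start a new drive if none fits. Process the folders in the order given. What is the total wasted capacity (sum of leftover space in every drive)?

5 GB → drive 1 (remaining 3 GB)
5 GB → drive 2 (remaining 3 GB)
5 GB → drive 3 (remaining 3 GB)
5 GB → drive 4 (remaining 3 GB)
5 GB → drive 5 (remaining 3 GB)
5 GB → drive 6 (remaining 3 GB)
5 GB → drive 7 (remaining 3 GB)
5 GB → drive 8 (remaining 3 GB)
5 GB → drive 9 (remaining 3 GB)
9 drives × 8 GB = 72 GB; used 45 GB; unused 27 GB.

27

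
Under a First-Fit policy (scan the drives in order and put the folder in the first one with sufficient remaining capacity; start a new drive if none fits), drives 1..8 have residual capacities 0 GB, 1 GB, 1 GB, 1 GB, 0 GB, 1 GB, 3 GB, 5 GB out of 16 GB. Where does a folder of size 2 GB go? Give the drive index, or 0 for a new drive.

7

Drives with room: drive 7 (3 GB), drive 8 (5 GB).
The first with room is drive 7.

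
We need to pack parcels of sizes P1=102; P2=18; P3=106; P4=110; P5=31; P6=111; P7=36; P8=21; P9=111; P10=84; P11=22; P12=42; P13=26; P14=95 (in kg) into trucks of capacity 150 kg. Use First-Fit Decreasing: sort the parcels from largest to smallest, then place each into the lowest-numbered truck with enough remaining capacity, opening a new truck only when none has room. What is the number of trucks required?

Sorted descending: 111, 111, 110, 106, 102, 95, 84, 42, 36, 31, 26, 22, 21, 18.
truck 1: place 111 kg, 39 kg left
truck 2: place 111 kg, 39 kg left
truck 3: place 110 kg, 40 kg left
truck 4: place 106 kg, 44 kg left
truck 5: place 102 kg, 48 kg left
truck 6: place 95 kg, 55 kg left
truck 7: place 84 kg, 66 kg left
truck 4: place 42 kg, 2 kg left
truck 1: place 36 kg, 3 kg left
truck 2: place 31 kg, 8 kg left
truck 3: place 26 kg, 14 kg left
truck 5: place 22 kg, 26 kg left
truck 5: place 21 kg, 5 kg left
truck 6: place 18 kg, 37 kg left
Final trucks: [111,36] [111,31] [110,26] [106,42] [102,22,21] [95,18] [84].

7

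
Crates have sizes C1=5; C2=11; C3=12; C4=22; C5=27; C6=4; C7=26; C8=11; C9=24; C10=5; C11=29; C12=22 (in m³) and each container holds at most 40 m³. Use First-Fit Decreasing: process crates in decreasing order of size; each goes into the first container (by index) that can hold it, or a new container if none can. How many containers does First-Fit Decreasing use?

Sorted descending: 29, 27, 26, 24, 22, 22, 12, 11, 11, 5, 5, 4.
container 1: place 29 m³, 11 m³ left
container 2: place 27 m³, 13 m³ left
container 3: place 26 m³, 14 m³ left
container 4: place 24 m³, 16 m³ left
container 5: place 22 m³, 18 m³ left
container 6: place 22 m³, 18 m³ left
container 2: place 12 m³, 1 m³ left
container 1: place 11 m³, 0 m³ left
container 3: place 11 m³, 3 m³ left
container 4: place 5 m³, 11 m³ left
container 4: place 5 m³, 6 m³ left
container 4: place 4 m³, 2 m³ left

6 containers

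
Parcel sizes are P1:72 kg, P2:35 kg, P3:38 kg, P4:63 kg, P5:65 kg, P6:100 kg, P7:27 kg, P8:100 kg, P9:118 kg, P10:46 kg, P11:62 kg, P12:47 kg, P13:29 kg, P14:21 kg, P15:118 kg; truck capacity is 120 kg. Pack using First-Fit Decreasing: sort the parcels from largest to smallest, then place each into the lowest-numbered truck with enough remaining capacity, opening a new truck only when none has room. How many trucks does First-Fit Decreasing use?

9 trucks

Sorted descending: 118, 118, 100, 100, 72, 65, 63, 62, 47, 46, 38, 35, 29, 27, 21.
truck 1: place 118 kg, 2 kg left
truck 2: place 118 kg, 2 kg left
truck 3: place 100 kg, 20 kg left
truck 4: place 100 kg, 20 kg left
truck 5: place 72 kg, 48 kg left
truck 6: place 65 kg, 55 kg left
truck 7: place 63 kg, 57 kg left
truck 8: place 62 kg, 58 kg left
truck 5: place 47 kg, 1 kg left
truck 6: place 46 kg, 9 kg left
truck 7: place 38 kg, 19 kg left
truck 8: place 35 kg, 23 kg left
truck 9: place 29 kg, 91 kg left
truck 9: place 27 kg, 64 kg left
truck 8: place 21 kg, 2 kg left
Final trucks: [118] [118] [100] [100] [72,47] [65,46] [63,38] [62,35,21] [29,27].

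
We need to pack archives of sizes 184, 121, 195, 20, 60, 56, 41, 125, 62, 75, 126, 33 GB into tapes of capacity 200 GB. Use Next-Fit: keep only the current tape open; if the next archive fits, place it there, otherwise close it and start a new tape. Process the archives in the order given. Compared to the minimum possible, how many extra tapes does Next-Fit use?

1

Next-Fit: [184] [121] [195] [20,60,56,41] [125,62] [75] [126,33] → 7 tapes.
Total size 1098 GB; any packing needs at least ⌈1098/200⌉ = 6 tapes.
An optimal packing achieves that bound: [195] [184] [126,62] [125,75] [121,60] [56,41,33,20] → 6 tapes.
Excess: 7 − 6 = 1.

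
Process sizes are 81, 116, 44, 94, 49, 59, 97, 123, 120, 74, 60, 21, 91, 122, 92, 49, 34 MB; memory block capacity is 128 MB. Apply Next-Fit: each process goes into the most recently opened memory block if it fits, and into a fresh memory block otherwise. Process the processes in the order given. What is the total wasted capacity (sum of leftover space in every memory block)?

81 MB → memory block 1 (remaining 47 MB)
116 MB → memory block 2 (remaining 12 MB)
44 MB → memory block 3 (remaining 84 MB)
94 MB → memory block 4 (remaining 34 MB)
49 MB → memory block 5 (remaining 79 MB)
59 MB → memory block 5 (remaining 20 MB)
97 MB → memory block 6 (remaining 31 MB)
123 MB → memory block 7 (remaining 5 MB)
120 MB → memory block 8 (remaining 8 MB)
74 MB → memory block 9 (remaining 54 MB)
60 MB → memory block 10 (remaining 68 MB)
21 MB → memory block 10 (remaining 47 MB)
91 MB → memory block 11 (remaining 37 MB)
122 MB → memory block 12 (remaining 6 MB)
92 MB → memory block 13 (remaining 36 MB)
49 MB → memory block 14 (remaining 79 MB)
34 MB → memory block 14 (remaining 45 MB)
14 memory blocks × 128 MB = 1792 MB; used 1326 MB; unused 466 MB.

466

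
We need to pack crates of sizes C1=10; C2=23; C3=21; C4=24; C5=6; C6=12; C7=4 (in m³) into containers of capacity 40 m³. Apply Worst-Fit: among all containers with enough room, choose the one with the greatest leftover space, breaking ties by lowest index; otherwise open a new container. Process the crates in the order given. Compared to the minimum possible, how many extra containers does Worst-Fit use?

0

Worst-Fit: [10,23] [21,6,4] [24,12] → 3 containers.
Total size 100 m³; any packing needs at least ⌈100/40⌉ = 3 containers.
So 3 is already optimal.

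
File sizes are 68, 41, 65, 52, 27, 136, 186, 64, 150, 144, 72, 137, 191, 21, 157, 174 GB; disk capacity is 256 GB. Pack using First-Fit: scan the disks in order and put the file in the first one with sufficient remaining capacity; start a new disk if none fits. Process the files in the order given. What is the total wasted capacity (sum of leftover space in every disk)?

619

disk 1: place 68 GB, 188 GB left
disk 1: place 41 GB, 147 GB left
disk 1: place 65 GB, 82 GB left
disk 1: place 52 GB, 30 GB left
disk 1: place 27 GB, 3 GB left
disk 2: place 136 GB, 120 GB left
disk 3: place 186 GB, 70 GB left
disk 2: place 64 GB, 56 GB left
disk 4: place 150 GB, 106 GB left
disk 5: place 144 GB, 112 GB left
disk 4: place 72 GB, 34 GB left
disk 6: place 137 GB, 119 GB left
disk 7: place 191 GB, 65 GB left
disk 2: place 21 GB, 35 GB left
disk 8: place 157 GB, 99 GB left
disk 9: place 174 GB, 82 GB left
9 disks × 256 GB = 2304 GB; used 1685 GB; unused 619 GB.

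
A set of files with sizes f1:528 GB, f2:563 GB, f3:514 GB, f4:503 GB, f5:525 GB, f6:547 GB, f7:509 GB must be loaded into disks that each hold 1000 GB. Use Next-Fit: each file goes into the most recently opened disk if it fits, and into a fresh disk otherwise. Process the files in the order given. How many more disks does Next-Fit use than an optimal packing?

0

Next-Fit: [528] [563] [514] [503] [525] [547] [509] → 7 disks.
7 files exceed 500 GB (half the capacity), and no two of those can share a disk, so at least 7 disks are needed.
So 7 is already optimal.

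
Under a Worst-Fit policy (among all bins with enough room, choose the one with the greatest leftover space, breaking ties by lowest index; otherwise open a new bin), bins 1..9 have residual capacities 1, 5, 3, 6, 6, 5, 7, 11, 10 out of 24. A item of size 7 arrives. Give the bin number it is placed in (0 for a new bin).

Bins with room: bin 7 (7), bin 8 (11), bin 9 (10).
Most room is bin 8 with 11 free.

8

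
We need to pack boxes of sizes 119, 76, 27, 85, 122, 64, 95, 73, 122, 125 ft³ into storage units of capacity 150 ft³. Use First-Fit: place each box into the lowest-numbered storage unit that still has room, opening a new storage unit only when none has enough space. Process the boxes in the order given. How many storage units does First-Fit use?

119 ft³ → storage unit 1 (remaining 31 ft³)
76 ft³ → storage unit 2 (remaining 74 ft³)
27 ft³ → storage unit 1 (remaining 4 ft³)
85 ft³ → storage unit 3 (remaining 65 ft³)
122 ft³ → storage unit 4 (remaining 28 ft³)
64 ft³ → storage unit 2 (remaining 10 ft³)
95 ft³ → storage unit 5 (remaining 55 ft³)
73 ft³ → storage unit 6 (remaining 77 ft³)
122 ft³ → storage unit 7 (remaining 28 ft³)
125 ft³ → storage unit 8 (remaining 25 ft³)

8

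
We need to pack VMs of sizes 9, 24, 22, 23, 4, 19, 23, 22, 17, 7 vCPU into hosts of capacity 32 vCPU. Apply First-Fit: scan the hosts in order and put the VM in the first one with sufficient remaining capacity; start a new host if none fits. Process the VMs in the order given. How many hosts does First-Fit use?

7

host 1: place 9 vCPU, 23 vCPU left
host 2: place 24 vCPU, 8 vCPU left
host 1: place 22 vCPU, 1 vCPU left
host 3: place 23 vCPU, 9 vCPU left
host 2: place 4 vCPU, 4 vCPU left
host 4: place 19 vCPU, 13 vCPU left
host 5: place 23 vCPU, 9 vCPU left
host 6: place 22 vCPU, 10 vCPU left
host 7: place 17 vCPU, 15 vCPU left
host 3: place 7 vCPU, 2 vCPU left
Final hosts: [9,22] [24,4] [23,7] [19] [23] [22] [17].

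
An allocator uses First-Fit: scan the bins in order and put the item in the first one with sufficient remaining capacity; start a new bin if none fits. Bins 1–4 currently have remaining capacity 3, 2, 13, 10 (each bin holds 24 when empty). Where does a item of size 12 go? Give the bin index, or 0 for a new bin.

3

Bins with room: bin 3 (13).
The first with room is bin 3.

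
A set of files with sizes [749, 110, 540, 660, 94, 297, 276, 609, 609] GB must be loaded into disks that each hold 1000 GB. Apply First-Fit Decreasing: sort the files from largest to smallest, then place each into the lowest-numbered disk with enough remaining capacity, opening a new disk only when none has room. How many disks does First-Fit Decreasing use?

5

Sorted descending: 749, 660, 609, 609, 540, 297, 276, 110, 94.
disk 1: place 749 GB, 251 GB left
disk 2: place 660 GB, 340 GB left
disk 3: place 609 GB, 391 GB left
disk 4: place 609 GB, 391 GB left
disk 5: place 540 GB, 460 GB left
disk 2: place 297 GB, 43 GB left
disk 3: place 276 GB, 115 GB left
disk 1: place 110 GB, 141 GB left
disk 1: place 94 GB, 47 GB left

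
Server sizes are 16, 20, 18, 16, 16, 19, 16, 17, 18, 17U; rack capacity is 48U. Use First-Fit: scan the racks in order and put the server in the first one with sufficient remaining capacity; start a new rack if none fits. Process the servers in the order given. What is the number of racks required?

16U → rack 1 (remaining 32U)
20U → rack 1 (remaining 12U)
18U → rack 2 (remaining 30U)
16U → rack 2 (remaining 14U)
16U → rack 3 (remaining 32U)
19U → rack 3 (remaining 13U)
16U → rack 4 (remaining 32U)
17U → rack 4 (remaining 15U)
18U → rack 5 (remaining 30U)
17U → rack 5 (remaining 13U)

5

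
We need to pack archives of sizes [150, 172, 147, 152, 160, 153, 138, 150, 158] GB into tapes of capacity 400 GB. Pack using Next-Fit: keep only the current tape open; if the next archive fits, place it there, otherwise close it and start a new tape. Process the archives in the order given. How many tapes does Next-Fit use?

tape 1: place 150 GB, 250 GB left
tape 1: place 172 GB, 78 GB left
tape 2: place 147 GB, 253 GB left
tape 2: place 152 GB, 101 GB left
tape 3: place 160 GB, 240 GB left
tape 3: place 153 GB, 87 GB left
tape 4: place 138 GB, 262 GB left
tape 4: place 150 GB, 112 GB left
tape 5: place 158 GB, 242 GB left

5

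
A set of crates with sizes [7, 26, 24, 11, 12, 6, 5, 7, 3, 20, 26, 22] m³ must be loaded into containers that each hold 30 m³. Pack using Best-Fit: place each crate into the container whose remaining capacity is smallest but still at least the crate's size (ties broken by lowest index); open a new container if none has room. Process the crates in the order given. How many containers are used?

7 containers

Put 7 m³ in container 1; 23 m³ remain.
Put 26 m³ in container 2; 4 m³ remain.
Put 24 m³ in container 3; 6 m³ remain.
Put 11 m³ in container 1; 12 m³ remain.
Put 12 m³ in container 1; 0 m³ remain.
Put 6 m³ in container 3; 0 m³ remain.
Put 5 m³ in container 4; 25 m³ remain.
Put 7 m³ in container 4; 18 m³ remain.
Put 3 m³ in container 2; 1 m³ remain.
Put 20 m³ in container 5; 10 m³ remain.
Put 26 m³ in container 6; 4 m³ remain.
Put 22 m³ in container 7; 8 m³ remain.
Final containers: [7,11,12] [26,3] [24,6] [5,7] [20] [26] [22].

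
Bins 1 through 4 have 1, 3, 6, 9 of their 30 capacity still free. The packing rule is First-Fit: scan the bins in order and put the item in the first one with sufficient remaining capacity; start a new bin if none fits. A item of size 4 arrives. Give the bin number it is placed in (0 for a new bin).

3

Bins with room: bin 3 (6), bin 4 (9).
The first with room is bin 3.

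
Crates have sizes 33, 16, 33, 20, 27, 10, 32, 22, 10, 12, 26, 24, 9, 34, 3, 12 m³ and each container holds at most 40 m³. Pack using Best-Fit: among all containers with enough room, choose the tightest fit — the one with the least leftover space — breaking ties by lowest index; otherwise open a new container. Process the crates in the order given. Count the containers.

33 m³ → container 1 (remaining 7 m³)
16 m³ → container 2 (remaining 24 m³)
33 m³ → container 3 (remaining 7 m³)
20 m³ → container 2 (remaining 4 m³)
27 m³ → container 4 (remaining 13 m³)
10 m³ → container 4 (remaining 3 m³)
32 m³ → container 5 (remaining 8 m³)
22 m³ → container 6 (remaining 18 m³)
10 m³ → container 6 (remaining 8 m³)
12 m³ → container 7 (remaining 28 m³)
26 m³ → container 7 (remaining 2 m³)
24 m³ → container 8 (remaining 16 m³)
9 m³ → container 8 (remaining 7 m³)
34 m³ → container 9 (remaining 6 m³)
3 m³ → container 4 (remaining 0 m³)
12 m³ → container 10 (remaining 28 m³)
Final containers: [33] [16,20] [33] [27,10,3] [32] [22,10] [12,26] [24,9] [34] [12].

10 containers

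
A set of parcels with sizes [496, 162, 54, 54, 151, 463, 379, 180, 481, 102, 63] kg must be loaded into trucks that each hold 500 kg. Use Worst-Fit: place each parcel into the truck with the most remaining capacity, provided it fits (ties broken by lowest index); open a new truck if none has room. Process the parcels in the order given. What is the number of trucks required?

6

truck 1: place 496 kg, 4 kg left
truck 2: place 162 kg, 338 kg left
truck 2: place 54 kg, 284 kg left
truck 2: place 54 kg, 230 kg left
truck 2: place 151 kg, 79 kg left
truck 3: place 463 kg, 37 kg left
truck 4: place 379 kg, 121 kg left
truck 5: place 180 kg, 320 kg left
truck 6: place 481 kg, 19 kg left
truck 5: place 102 kg, 218 kg left
truck 5: place 63 kg, 155 kg left
Final trucks: [496] [162,54,54,151] [463] [379] [180,102,63] [481].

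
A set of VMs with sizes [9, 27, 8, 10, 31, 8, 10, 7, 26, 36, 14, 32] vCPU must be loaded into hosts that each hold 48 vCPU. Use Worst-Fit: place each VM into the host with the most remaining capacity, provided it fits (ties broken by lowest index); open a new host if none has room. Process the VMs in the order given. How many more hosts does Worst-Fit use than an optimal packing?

1

Worst-Fit: [9,27,8] [10,31] [8,10,7,14] [26] [36] [32] → 6 hosts.
Total size 218 vCPU; any packing needs at least ⌈218/48⌉ = 5 hosts.
An optimal packing achieves that bound: [36,10] [32,14] [31,10,7] [27,9,8] [26,8] → 5 hosts.
Excess: 6 − 5 = 1.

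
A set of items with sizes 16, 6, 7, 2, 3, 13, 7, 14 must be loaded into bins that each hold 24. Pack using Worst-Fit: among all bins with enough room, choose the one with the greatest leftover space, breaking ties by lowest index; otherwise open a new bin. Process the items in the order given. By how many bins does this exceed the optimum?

Worst-Fit: [16,6] [7,2,3,7] [13] [14] → 4 bins.
Total size 68; any packing needs at least ⌈68/24⌉ = 3 bins.
An optimal packing achieves that bound: [16,7] [14,7,3] [13,6,2] → 3 bins.
Excess: 4 − 3 = 1.

1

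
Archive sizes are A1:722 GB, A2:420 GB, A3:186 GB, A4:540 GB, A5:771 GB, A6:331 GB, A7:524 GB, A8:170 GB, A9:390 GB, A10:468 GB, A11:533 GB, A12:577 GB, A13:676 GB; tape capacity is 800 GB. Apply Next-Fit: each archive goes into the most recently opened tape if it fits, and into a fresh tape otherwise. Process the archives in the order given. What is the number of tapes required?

11

A1 (722 GB) → tape 1 (remaining 78 GB)
A2 (420 GB) → tape 2 (remaining 380 GB)
A3 (186 GB) → tape 2 (remaining 194 GB)
A4 (540 GB) → tape 3 (remaining 260 GB)
A5 (771 GB) → tape 4 (remaining 29 GB)
A6 (331 GB) → tape 5 (remaining 469 GB)
A7 (524 GB) → tape 6 (remaining 276 GB)
A8 (170 GB) → tape 6 (remaining 106 GB)
A9 (390 GB) → tape 7 (remaining 410 GB)
A10 (468 GB) → tape 8 (remaining 332 GB)
A11 (533 GB) → tape 9 (remaining 267 GB)
A12 (577 GB) → tape 10 (remaining 223 GB)
A13 (676 GB) → tape 11 (remaining 124 GB)
Final tapes: [722] [420,186] [540] [771] [331] [524,170] [390] [468] [533] [577] [676].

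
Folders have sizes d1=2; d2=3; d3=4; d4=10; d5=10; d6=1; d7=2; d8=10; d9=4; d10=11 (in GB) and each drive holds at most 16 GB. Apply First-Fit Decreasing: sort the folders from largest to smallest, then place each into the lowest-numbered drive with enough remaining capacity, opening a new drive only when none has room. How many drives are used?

4 drives

Sorted descending: 11, 10, 10, 10, 4, 4, 3, 2, 2, 1.
11 GB → drive 1 (remaining 5 GB)
10 GB → drive 2 (remaining 6 GB)
10 GB → drive 3 (remaining 6 GB)
10 GB → drive 4 (remaining 6 GB)
4 GB → drive 1 (remaining 1 GB)
4 GB → drive 2 (remaining 2 GB)
3 GB → drive 3 (remaining 3 GB)
2 GB → drive 2 (remaining 0 GB)
2 GB → drive 3 (remaining 1 GB)
1 GB → drive 1 (remaining 0 GB)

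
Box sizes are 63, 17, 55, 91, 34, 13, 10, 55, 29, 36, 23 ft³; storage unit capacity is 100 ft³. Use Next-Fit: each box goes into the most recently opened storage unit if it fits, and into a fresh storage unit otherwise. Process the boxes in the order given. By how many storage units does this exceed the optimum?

1

Next-Fit: [63,17] [55] [91] [34,13,10] [55,29] [36,23] → 6 storage units.
Total size 426 ft³; any packing needs at least ⌈426/100⌉ = 5 storage units.
An optimal packing achieves that bound: [91] [63,36] [55,34,10] [55,29,13] [23,17] → 5 storage units.
Excess: 6 − 5 = 1.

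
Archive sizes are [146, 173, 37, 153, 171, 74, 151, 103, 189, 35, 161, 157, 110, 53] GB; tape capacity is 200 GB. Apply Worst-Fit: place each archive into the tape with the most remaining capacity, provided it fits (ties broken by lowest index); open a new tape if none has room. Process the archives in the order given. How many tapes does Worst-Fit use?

10

146 GB → tape 1 (remaining 54 GB)
173 GB → tape 2 (remaining 27 GB)
37 GB → tape 1 (remaining 17 GB)
153 GB → tape 3 (remaining 47 GB)
171 GB → tape 4 (remaining 29 GB)
74 GB → tape 5 (remaining 126 GB)
151 GB → tape 6 (remaining 49 GB)
103 GB → tape 5 (remaining 23 GB)
189 GB → tape 7 (remaining 11 GB)
35 GB → tape 6 (remaining 14 GB)
161 GB → tape 8 (remaining 39 GB)
157 GB → tape 9 (remaining 43 GB)
110 GB → tape 10 (remaining 90 GB)
53 GB → tape 10 (remaining 37 GB)
Final tapes: [146,37] [173] [153] [171] [74,103] [151,35] [189] [161] [157] [110,53].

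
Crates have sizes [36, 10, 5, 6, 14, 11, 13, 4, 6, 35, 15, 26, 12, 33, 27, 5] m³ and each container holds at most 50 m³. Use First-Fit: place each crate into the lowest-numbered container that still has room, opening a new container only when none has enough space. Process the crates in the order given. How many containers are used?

6 containers

container 1: place 36 m³, 14 m³ left
container 1: place 10 m³, 4 m³ left
container 2: place 5 m³, 45 m³ left
container 2: place 6 m³, 39 m³ left
container 2: place 14 m³, 25 m³ left
container 2: place 11 m³, 14 m³ left
container 2: place 13 m³, 1 m³ left
container 1: place 4 m³, 0 m³ left
container 3: place 6 m³, 44 m³ left
container 3: place 35 m³, 9 m³ left
container 4: place 15 m³, 35 m³ left
container 4: place 26 m³, 9 m³ left
container 5: place 12 m³, 38 m³ left
container 5: place 33 m³, 5 m³ left
container 6: place 27 m³, 23 m³ left
container 3: place 5 m³, 4 m³ left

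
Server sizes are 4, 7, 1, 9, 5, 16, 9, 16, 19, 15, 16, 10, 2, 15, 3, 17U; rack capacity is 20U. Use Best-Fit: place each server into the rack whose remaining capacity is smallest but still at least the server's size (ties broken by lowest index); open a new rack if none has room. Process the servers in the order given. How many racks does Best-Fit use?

Put 4U in rack 1; 16U remain.
Put 7U in rack 1; 9U remain.
Put 1U in rack 1; 8U remain.
Put 9U in rack 2; 11U remain.
Put 5U in rack 1; 3U remain.
Put 16U in rack 3; 4U remain.
Put 9U in rack 2; 2U remain.
Put 16U in rack 4; 4U remain.
Put 19U in rack 5; 1U remain.
Put 15U in rack 6; 5U remain.
Put 16U in rack 7; 4U remain.
Put 10U in rack 8; 10U remain.
Put 2U in rack 2; 0U remain.
Put 15U in rack 9; 5U remain.
Put 3U in rack 1; 0U remain.
Put 17U in rack 10; 3U remain.
Final racks: [4,7,1,5,3] [9,9,2] [16] [16] [19] [15] [16] [10] [15] [17].

10 racks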